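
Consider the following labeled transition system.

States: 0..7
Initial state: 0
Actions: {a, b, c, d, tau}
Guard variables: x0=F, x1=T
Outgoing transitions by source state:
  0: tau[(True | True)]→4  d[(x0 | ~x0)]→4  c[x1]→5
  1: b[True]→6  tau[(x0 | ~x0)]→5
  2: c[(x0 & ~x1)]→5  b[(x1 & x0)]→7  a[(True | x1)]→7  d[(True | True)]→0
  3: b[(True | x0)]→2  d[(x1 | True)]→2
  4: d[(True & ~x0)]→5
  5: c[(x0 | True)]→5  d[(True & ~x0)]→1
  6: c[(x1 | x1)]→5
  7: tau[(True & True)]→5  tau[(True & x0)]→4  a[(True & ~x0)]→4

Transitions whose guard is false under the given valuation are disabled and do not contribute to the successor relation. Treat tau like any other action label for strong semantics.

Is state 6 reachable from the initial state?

After dropping false guards: 15 live edges.
Layer 0: {0}
Layer 1: {4,5}  cumulative {0,4,5}
Layer 2: {1}  cumulative {0,1,4,5}
Layer 3: {6}  cumulative {0,1,4,5,6}
Reachable = {0,1,4,5,6}
witness 6: c·d·b

Answer: REACHABLE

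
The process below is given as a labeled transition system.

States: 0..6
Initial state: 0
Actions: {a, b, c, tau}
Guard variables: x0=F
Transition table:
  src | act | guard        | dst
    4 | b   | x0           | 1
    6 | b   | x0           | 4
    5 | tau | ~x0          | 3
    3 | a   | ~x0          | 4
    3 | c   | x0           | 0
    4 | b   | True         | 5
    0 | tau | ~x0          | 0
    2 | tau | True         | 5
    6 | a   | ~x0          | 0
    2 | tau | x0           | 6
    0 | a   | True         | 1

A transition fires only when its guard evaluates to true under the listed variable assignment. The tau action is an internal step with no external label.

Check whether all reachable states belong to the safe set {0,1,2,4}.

Answer: INVARIANT HOLDS

Analysis:
Safe = {0,1,2,4}
R = {0,1}
  0: ok
  1: ok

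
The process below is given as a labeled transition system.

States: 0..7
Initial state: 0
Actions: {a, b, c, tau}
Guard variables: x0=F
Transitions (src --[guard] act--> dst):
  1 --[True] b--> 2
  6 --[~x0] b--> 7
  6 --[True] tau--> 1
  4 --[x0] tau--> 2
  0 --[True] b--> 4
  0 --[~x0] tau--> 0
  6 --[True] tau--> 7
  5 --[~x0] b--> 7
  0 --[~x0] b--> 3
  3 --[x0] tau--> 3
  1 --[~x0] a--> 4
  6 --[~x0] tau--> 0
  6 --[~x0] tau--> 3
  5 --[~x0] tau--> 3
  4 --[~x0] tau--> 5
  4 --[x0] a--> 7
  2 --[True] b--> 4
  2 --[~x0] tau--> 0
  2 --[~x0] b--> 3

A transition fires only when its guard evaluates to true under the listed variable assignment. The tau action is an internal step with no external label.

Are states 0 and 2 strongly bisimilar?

Answer: BISIMILAR

Trace:
Refine partition for ~:
  round 0: {{0,1,2,3,4,5,6,7}}
  round 1: {{0,2,5,6},{1},{3,7},{4}}
  round 2: {{0,2},{1},{3,7},{4},{5},{6}}
stable after 3 split(s): 6 block(s)
class of 0: {0,2}; class of 2: {0,2}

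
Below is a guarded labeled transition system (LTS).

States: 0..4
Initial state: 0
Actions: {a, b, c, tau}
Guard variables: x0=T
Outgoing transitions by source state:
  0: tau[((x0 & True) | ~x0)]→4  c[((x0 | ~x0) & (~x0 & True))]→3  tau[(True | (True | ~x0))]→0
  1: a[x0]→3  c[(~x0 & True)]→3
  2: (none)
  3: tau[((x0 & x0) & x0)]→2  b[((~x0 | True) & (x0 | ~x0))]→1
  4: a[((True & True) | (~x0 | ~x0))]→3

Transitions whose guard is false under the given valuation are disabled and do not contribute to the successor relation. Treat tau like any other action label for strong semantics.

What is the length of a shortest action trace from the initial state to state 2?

BFS to 2:
  Layer 0: {0}
  Layer 1: {4}
  Layer 2: {3}
  Layer 3: {1,2}
depth(2)=3, e.g. tau·a·tau

Answer: 3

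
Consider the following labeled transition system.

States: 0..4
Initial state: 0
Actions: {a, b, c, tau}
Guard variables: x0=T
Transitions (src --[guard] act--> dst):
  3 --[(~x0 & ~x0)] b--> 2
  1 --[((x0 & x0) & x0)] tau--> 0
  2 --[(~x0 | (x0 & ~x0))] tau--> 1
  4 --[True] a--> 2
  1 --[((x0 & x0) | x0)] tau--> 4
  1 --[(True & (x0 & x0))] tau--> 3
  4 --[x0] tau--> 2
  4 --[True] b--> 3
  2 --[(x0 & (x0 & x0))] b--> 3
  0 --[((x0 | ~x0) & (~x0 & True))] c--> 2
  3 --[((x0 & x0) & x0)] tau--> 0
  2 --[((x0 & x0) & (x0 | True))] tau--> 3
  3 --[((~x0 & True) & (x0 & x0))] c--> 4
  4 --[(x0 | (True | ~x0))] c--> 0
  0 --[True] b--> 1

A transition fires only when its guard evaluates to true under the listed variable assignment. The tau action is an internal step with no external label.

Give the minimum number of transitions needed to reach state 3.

Layered search for 3:
  depth 0: {0}
  depth 1: {1}
  depth 2: {3,4}
3 enters at depth 2; path b·tau

Answer: 2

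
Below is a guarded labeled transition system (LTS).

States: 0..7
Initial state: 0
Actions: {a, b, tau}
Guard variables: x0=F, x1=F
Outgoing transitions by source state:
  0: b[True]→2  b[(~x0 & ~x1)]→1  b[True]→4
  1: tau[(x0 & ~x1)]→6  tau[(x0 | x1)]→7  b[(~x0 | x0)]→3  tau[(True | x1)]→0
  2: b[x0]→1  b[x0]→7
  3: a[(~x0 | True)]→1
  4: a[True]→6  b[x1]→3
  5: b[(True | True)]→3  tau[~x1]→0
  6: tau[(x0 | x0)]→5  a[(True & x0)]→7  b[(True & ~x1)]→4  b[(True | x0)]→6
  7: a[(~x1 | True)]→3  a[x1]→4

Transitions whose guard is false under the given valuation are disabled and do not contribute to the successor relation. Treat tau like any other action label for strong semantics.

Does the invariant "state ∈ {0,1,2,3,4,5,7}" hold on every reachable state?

Allowed set {0,1,2,3,4,5,7}
R = {0,1,2,3,4,6}
  0: safe
  1: safe
  2: safe
  3: safe
  4: safe
  6: outside
reach 6 via b·a — violates

Answer: INVARIANT VIOLATED at state 6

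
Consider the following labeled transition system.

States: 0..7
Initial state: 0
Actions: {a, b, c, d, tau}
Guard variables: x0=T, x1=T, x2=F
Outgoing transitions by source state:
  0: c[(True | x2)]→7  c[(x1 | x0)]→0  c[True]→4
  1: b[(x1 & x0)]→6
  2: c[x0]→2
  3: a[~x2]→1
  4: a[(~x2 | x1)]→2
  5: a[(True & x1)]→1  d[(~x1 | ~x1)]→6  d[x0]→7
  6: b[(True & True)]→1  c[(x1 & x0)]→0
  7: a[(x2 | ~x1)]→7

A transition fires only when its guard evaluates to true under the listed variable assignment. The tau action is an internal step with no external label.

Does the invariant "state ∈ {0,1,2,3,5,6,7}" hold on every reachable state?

Answer: INVARIANT VIOLATED at state 4

Working:
Allowed set {0,1,2,3,5,6,7}
Reachable = {0,2,4,7}
  0: ✓
  2: ✓
  4: ✗ unsafe
  7: ✓
witness against invariant: c → 4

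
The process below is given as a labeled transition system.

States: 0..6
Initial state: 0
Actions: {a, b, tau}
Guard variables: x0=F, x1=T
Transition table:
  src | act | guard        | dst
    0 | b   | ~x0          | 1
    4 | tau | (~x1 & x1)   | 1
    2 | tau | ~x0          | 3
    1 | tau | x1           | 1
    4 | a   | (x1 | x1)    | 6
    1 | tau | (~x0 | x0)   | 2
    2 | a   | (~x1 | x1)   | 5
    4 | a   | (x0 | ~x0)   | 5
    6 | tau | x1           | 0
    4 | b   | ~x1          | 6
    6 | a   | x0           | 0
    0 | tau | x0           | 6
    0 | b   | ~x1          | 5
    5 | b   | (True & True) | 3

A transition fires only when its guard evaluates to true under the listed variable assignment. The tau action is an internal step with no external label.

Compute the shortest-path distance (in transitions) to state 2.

BFS to 2:
  Layer 0: {0}
  Layer 1: {1}
  Layer 2: {2}
first hit 2 at d=2 via b·tau

Answer: 2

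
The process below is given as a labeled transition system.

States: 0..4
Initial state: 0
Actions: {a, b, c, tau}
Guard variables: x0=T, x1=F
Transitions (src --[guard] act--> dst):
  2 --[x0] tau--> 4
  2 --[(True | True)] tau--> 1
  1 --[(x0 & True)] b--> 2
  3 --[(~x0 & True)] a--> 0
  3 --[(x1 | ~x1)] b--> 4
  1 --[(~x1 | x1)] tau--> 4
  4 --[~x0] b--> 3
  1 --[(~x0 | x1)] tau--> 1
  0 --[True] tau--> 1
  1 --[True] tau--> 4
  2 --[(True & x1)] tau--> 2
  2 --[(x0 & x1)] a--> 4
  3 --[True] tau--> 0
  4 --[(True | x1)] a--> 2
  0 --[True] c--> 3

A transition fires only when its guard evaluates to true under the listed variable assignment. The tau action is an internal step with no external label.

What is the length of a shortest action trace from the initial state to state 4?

Layered search for 4:
  L0 = {0}
  L1 = {1,3}
  L2 = {2,4}
4 enters at depth 2; path c·b

Answer: 2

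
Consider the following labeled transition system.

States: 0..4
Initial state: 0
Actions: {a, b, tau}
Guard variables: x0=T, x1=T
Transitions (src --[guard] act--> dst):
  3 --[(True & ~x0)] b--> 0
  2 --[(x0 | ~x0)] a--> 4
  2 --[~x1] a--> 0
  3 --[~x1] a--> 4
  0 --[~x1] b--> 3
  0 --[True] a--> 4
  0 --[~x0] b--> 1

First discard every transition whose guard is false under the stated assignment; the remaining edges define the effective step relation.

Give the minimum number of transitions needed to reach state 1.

Answer: UNREACHABLE

Analysis:
Layered search for 1:
  L0 = {0}
  L1 = {4}
1 never appears.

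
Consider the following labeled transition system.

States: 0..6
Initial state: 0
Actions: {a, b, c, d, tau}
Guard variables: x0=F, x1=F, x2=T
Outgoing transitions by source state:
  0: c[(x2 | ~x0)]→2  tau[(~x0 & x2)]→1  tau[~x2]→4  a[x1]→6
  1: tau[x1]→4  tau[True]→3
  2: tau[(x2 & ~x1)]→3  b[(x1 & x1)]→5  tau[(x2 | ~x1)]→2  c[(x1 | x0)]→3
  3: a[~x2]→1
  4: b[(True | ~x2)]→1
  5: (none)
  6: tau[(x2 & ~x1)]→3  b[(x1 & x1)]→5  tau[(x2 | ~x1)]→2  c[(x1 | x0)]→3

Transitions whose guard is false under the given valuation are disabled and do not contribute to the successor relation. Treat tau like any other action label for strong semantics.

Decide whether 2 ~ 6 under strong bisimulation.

Refine partition for ~:
  π0 = {{0,1,2,3,4,5,6}}
  π1 = {{0},{1,2,6},{3,5},{4}}
  π2 = {{0},{1},{2,6},{3,5},{4}}
stable after 3 split(s): 5 block(s)
[2]={2,6}  [6]={2,6}

Answer: BISIMILAR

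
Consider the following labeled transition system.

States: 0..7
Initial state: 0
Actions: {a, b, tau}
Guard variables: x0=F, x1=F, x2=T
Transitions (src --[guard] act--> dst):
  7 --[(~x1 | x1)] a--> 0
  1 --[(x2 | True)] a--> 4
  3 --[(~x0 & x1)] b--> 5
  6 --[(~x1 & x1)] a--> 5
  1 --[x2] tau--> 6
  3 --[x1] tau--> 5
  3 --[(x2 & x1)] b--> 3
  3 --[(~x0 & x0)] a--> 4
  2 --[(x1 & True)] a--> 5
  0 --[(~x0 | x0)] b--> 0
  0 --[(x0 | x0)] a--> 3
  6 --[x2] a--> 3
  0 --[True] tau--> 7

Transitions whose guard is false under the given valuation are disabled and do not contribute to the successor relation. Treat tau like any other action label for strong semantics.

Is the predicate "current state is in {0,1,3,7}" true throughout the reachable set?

Allowed set {0,1,3,7}
R = {0,7}
  0: ✓
  7: ✓

Answer: INVARIANT HOLDS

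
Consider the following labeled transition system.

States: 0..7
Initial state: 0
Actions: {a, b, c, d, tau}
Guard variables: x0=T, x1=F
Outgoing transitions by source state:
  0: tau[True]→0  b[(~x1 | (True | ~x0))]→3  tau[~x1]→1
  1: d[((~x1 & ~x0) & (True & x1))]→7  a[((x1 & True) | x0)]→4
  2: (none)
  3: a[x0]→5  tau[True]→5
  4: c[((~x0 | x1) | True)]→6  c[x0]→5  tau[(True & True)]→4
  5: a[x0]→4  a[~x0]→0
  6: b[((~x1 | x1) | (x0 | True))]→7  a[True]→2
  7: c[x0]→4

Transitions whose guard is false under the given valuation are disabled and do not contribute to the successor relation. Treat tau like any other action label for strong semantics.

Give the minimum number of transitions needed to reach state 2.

Answer: 4

Trace:
Breadth-first toward 2:
  depth 0: {0}
  depth 1: {1,3}
  depth 2: {4,5}
  depth 3: {6}
  depth 4: {2,7}
first hit 2 at d=4 via tau·a·c·a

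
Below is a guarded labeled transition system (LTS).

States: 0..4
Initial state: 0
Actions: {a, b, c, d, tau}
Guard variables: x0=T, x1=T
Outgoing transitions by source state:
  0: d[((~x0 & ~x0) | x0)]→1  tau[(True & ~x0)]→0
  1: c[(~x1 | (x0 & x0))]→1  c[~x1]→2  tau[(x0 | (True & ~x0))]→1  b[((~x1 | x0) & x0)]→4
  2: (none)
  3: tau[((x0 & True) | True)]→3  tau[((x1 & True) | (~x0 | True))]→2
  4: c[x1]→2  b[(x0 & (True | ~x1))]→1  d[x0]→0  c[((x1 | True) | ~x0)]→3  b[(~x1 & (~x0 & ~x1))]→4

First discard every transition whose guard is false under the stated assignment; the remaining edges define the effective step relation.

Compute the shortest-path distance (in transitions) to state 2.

Layered search for 2:
  L0 = {0}
  L1 = {1}
  L2 = {4}
  L3 = {2,3}
2 enters at depth 3; path d·b·c

Answer: 3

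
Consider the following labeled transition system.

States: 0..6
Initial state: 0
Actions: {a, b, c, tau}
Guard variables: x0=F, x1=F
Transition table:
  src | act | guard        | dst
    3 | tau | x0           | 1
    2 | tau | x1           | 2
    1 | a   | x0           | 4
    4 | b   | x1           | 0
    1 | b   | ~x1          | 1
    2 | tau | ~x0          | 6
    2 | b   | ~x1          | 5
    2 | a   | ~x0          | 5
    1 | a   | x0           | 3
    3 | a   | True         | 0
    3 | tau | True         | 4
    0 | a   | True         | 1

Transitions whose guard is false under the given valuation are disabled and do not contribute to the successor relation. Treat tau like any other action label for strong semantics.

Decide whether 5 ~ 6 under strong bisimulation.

Answer: BISIMILAR

Trace:
Compute ~ classes (split until stable):
  π0 = {{0,1,2,3,4,5,6}}
  π1 = {{0},{1},{2},{3},{4,5,6}}
5 equivalence class(es) (converged in 2)
5∈{4,5,6}, 6∈{4,5,6}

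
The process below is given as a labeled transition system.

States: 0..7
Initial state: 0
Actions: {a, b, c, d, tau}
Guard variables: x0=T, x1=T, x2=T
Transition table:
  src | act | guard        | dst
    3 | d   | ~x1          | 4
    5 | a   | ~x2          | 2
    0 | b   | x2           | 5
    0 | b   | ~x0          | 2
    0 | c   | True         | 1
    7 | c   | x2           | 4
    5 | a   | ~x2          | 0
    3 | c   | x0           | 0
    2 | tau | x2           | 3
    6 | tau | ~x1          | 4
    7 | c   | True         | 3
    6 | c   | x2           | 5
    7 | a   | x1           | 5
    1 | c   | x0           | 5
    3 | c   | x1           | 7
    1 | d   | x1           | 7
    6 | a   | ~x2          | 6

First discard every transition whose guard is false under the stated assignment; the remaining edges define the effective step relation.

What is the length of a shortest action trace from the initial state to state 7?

Breadth-first toward 7:
  L0 = {0}
  L1 = {1,5}
  L2 = {7}
depth(7)=2, e.g. c·d

Answer: 2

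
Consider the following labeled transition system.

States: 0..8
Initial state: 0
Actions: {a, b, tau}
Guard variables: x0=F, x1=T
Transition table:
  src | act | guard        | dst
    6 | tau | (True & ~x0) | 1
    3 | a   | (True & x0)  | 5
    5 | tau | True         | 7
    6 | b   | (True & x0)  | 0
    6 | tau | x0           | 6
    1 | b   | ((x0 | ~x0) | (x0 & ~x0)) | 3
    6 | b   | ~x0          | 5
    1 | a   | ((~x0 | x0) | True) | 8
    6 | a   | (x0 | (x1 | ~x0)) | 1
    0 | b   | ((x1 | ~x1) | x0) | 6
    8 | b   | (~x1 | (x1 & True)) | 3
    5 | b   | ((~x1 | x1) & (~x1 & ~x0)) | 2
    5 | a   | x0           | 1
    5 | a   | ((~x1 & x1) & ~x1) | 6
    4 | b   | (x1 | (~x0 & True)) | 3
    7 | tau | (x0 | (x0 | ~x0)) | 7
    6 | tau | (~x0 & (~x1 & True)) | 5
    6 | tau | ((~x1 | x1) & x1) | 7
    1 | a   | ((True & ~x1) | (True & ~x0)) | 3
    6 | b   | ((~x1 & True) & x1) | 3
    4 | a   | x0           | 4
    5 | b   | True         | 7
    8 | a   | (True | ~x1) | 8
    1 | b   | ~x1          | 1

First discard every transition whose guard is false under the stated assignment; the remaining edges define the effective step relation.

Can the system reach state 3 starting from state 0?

Answer: REACHABLE

Working:
14 transition(s) survive guard evaluation.
L0 = {0}
L1 = {6}  cumulative {0,6}
L2 = {1,5,7}  cumulative {0,1,5,6,7}
L3 = {3,8}  cumulative {0,1,3,5,6,7,8}
Reach set: {0,1,3,5,6,7,8}
Path to 3: b·tau·b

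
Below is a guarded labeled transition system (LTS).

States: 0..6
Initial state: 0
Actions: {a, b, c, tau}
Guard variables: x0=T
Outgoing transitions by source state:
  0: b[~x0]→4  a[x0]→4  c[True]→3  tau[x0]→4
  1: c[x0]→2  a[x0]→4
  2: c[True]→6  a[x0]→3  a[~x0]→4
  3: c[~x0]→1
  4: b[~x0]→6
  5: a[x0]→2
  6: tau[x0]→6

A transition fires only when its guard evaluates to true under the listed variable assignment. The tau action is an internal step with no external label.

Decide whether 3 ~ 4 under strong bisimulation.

Bisimulation quotient by refinement:
  P[0] = {{0,1,2,3,4,5,6}}
  P[1] = {{0},{1,2},{3,4},{5},{6}}
  P[2] = {{0},{1},{2},{3,4},{5},{6}}
6 equivalence class(es) (converged in 3)
[3]={3,4}  [4]={3,4}

Answer: BISIMILAR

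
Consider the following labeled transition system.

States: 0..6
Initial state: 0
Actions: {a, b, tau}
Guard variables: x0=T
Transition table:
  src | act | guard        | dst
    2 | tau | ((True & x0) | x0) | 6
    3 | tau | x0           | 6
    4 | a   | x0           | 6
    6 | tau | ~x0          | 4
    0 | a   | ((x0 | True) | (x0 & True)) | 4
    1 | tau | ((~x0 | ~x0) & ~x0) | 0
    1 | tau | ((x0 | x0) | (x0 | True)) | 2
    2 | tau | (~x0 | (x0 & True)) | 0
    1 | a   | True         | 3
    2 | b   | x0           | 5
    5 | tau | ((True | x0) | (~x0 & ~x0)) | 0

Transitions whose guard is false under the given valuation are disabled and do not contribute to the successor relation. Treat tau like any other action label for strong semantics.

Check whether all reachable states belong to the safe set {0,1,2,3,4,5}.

Allowed set {0,1,2,3,4,5}
R = {0,4,6}
  0: ok
  4: ok
  6: outside
reach 6 via a·a — violates

Answer: INVARIANT VIOLATED at state 6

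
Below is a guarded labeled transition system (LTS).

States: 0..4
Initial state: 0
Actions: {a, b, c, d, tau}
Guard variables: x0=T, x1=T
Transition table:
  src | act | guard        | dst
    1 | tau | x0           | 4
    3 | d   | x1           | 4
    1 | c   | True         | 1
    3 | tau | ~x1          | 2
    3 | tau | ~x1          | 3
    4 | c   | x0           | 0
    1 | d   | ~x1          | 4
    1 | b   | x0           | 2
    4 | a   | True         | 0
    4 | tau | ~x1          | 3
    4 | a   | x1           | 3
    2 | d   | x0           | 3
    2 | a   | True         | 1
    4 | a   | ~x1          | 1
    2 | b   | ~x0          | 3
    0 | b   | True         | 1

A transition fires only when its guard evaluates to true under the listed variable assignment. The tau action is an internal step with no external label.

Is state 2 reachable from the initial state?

After dropping false guards: 10 live edges.
Layer 0: {0}
Layer 1: {1}  cumulative {0,1}
Layer 2: {2,4}  cumulative {0,1,2,4}
Layer 3: {3}  cumulative {0,1,2,3,4}
R = {0,1,2,3,4}
Path to 2: b·b

Answer: REACHABLE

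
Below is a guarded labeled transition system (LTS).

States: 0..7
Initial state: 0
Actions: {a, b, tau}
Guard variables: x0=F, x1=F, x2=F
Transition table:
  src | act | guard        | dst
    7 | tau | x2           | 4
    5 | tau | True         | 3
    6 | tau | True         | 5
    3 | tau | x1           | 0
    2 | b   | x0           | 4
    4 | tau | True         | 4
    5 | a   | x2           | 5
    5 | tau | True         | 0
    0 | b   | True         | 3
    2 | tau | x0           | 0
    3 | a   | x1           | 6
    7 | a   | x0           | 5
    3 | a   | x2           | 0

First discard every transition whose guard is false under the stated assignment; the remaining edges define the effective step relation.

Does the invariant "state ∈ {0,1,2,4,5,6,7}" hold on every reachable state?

Inv-set: {0,1,2,4,5,6,7}
Reach set: {0,3}
  0: ok
  3: ✗ unsafe
reach 3 via b — violates

Answer: INVARIANT VIOLATED at state 3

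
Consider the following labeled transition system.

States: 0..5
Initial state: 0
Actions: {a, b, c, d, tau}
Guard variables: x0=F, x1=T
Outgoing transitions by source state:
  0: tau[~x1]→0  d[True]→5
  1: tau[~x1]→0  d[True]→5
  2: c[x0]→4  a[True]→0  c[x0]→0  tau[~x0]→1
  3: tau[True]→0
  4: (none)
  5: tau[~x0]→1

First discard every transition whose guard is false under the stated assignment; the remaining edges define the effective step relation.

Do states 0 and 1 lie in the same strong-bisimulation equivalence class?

Refine partition for ~:
  P[0] = {{0,1,2,3,4,5}}
  P[1] = {{0,1},{2},{3,5},{4}}
Fixed point at round 2; 4 class(es).
0∈{0,1}, 1∈{0,1}

Answer: BISIMILAR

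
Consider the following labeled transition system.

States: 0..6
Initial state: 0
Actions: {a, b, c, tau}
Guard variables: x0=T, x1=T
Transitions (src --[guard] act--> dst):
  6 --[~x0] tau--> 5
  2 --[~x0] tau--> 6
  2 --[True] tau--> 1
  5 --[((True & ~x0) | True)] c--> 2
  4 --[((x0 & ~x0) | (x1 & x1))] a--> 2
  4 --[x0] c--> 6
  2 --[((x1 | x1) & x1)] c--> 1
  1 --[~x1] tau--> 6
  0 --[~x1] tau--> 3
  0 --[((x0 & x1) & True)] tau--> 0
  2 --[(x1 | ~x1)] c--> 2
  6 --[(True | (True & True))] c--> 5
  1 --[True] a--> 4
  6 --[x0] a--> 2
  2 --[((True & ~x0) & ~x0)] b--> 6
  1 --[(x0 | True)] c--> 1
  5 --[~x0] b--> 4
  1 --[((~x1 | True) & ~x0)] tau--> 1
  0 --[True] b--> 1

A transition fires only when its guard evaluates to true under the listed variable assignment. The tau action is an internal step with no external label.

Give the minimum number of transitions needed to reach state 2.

Answer: 3

Analysis:
BFS to 2:
  depth 0: {0}
  depth 1: {1}
  depth 2: {4}
  depth 3: {2,6}
depth(2)=3, e.g. b·a·a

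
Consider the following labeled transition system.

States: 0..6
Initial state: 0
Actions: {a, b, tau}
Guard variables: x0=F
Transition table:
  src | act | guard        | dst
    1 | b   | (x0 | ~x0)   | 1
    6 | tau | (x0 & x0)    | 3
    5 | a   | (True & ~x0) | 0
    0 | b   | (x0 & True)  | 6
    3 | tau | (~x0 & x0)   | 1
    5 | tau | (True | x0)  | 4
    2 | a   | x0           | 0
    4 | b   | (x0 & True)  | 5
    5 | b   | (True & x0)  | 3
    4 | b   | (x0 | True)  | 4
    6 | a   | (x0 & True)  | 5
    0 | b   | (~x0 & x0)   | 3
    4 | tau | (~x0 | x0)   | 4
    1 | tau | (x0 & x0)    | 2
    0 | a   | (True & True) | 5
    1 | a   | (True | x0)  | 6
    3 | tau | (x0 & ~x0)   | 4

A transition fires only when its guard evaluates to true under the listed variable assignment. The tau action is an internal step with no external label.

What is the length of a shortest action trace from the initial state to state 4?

Answer: 2

Analysis:
Breadth-first toward 4:
  depth 0: {0}
  depth 1: {5}
  depth 2: {4}
depth(4)=2, e.g. a·tau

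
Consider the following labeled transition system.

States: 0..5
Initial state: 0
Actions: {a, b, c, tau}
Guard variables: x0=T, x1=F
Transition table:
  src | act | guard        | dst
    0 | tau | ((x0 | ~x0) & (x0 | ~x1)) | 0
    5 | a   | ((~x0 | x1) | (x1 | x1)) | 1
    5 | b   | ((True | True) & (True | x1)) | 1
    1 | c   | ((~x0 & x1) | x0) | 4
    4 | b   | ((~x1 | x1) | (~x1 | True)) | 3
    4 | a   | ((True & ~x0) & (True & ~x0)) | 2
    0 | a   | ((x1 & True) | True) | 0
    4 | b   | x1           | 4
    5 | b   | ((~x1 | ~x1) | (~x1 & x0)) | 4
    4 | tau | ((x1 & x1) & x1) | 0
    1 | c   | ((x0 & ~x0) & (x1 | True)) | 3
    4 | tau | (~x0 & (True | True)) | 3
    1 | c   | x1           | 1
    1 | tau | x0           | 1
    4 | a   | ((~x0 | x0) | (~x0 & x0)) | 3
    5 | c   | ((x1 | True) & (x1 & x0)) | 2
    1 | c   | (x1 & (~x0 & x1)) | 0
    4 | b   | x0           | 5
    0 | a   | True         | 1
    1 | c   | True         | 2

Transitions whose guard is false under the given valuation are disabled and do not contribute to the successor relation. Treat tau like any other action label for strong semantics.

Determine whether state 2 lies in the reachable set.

11 transition(s) survive guard evaluation.
Layer 0: {0}
Layer 1: {1}  total {0,1}
Layer 2: {2,4}  total {0,1,2,4}
Layer 3: {3,5}  total {0,1,2,3,4,5}
R = {0,1,2,3,4,5}
trace reaching 2: a·c

Answer: REACHABLE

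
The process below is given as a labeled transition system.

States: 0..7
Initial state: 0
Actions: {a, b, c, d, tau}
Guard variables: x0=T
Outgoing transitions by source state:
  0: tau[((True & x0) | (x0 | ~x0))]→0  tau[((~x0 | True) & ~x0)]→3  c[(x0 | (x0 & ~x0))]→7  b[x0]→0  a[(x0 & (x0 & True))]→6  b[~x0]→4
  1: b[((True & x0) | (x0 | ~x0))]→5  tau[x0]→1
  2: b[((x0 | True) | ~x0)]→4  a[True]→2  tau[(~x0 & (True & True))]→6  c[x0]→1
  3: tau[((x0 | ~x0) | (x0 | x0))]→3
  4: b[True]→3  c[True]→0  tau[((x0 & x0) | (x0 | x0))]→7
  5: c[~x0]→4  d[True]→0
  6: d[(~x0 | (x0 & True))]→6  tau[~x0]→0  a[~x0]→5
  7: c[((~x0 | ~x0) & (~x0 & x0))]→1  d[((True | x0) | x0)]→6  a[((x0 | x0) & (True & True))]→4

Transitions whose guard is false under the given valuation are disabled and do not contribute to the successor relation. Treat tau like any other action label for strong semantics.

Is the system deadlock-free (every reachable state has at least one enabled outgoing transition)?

Answer: DEADLOCK-FREE

Working:
Reach set: {0,3,4,6,7}
  0: a→6  b→0  c→7  tau→0  [4 exit(s)]
  3: tau→3  [1 exit(s)]
  4: b→3  c→0  tau→7  [3 exit(s)]
  6: d→6  [1 exit(s)]
  7: a→4  d→6  [2 exit(s)]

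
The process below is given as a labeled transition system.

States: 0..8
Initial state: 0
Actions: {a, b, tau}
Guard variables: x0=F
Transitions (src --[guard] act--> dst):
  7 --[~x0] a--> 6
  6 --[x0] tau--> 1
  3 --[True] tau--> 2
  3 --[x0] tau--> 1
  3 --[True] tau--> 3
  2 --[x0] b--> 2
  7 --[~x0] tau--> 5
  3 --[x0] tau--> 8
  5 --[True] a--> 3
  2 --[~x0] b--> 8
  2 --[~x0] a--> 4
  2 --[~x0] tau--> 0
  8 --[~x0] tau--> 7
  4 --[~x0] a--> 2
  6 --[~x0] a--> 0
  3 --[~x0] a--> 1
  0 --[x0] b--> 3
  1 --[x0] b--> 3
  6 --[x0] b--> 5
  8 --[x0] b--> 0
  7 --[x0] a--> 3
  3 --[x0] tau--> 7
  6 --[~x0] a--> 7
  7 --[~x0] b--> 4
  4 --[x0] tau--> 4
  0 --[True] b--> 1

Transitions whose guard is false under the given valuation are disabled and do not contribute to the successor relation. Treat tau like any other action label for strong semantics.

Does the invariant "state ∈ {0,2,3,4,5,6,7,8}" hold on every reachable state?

Allowed set {0,2,3,4,5,6,7,8}
Reach set: {0,1}
  0: ✓
  1: VIOLATES
witness against invariant: b → 1

Answer: INVARIANT VIOLATED at state 1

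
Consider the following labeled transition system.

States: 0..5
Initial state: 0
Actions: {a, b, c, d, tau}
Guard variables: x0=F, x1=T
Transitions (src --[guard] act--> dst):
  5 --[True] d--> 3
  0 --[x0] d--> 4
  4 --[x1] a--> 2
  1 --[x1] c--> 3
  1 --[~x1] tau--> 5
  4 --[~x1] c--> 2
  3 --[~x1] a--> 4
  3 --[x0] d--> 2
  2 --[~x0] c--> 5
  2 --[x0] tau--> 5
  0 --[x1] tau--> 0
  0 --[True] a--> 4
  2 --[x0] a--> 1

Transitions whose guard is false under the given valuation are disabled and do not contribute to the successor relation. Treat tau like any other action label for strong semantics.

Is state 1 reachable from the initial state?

Guard filter leaves 6 enabled edge(s).
depth 0: {0}
depth 1: {4}  cumulative {0,4}
depth 2: {2}  cumulative {0,2,4}
depth 3: {5}  cumulative {0,2,4,5}
depth 4: {3}  cumulative {0,2,3,4,5}
Reachable = {0,2,3,4,5}

Answer: UNREACHABLE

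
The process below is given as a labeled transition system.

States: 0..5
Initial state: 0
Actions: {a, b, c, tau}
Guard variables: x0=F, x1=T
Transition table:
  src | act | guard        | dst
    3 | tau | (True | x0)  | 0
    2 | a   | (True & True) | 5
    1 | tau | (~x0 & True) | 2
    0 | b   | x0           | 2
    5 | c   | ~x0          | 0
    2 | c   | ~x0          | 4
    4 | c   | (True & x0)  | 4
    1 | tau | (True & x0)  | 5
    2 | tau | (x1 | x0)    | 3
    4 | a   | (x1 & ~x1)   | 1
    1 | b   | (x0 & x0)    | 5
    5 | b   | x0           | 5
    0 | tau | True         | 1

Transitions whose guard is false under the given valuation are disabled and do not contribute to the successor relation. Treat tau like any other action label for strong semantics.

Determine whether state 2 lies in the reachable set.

Answer: REACHABLE

Trace:
7 transition(s) survive guard evaluation.
depth 0: {0}
depth 1: {1}  total {0,1}
depth 2: {2}  total {0,1,2}
depth 3: {3,4,5}  total {0,1,2,3,4,5}
R = {0,1,2,3,4,5}
Path to 2: tau·tau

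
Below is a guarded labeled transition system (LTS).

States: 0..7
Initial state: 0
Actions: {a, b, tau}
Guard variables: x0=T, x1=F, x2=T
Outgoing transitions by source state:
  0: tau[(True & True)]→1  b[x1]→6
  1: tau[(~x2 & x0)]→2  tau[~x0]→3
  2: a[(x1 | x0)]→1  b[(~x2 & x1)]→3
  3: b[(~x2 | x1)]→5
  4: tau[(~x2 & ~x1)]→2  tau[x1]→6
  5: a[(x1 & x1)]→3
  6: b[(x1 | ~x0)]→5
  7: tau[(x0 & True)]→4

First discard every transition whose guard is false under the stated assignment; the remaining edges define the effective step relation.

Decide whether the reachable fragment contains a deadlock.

R = {0,1}
  0: tau→1  [1 out]
  1: ∅  [STUCK]
witness 1: tau

Answer: DEADLOCK at state 1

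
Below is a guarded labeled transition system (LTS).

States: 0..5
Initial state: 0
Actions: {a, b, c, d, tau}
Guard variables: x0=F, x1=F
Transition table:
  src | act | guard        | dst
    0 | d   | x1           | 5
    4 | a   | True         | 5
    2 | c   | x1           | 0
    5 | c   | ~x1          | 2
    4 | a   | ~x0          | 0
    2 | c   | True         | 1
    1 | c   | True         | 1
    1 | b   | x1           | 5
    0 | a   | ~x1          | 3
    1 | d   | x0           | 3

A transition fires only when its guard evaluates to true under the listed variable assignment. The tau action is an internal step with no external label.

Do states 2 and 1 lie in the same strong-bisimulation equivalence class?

Compute ~ classes (split until stable):
  P[0] = {{0,1,2,3,4,5}}
  P[1] = {{0,4},{1,2,5},{3}}
  P[2] = {{0},{1,2,5},{3},{4}}
stable after 3 split(s): 4 block(s)
class of 2: {1,2,5}; class of 1: {1,2,5}

Answer: BISIMILAR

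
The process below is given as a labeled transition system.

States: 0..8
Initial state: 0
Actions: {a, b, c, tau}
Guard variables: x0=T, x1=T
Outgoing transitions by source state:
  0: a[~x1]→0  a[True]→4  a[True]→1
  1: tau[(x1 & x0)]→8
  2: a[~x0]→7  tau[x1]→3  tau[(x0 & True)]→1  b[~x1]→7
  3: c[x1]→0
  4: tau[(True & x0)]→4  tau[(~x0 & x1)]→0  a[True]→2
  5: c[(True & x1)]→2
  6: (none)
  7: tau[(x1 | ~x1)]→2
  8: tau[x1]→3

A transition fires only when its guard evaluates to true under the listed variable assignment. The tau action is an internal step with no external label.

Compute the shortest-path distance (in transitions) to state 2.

Answer: 2

Trace:
Layered search for 2:
  L0 = {0}
  L1 = {1,4}
  L2 = {2,8}
depth(2)=2, e.g. a·a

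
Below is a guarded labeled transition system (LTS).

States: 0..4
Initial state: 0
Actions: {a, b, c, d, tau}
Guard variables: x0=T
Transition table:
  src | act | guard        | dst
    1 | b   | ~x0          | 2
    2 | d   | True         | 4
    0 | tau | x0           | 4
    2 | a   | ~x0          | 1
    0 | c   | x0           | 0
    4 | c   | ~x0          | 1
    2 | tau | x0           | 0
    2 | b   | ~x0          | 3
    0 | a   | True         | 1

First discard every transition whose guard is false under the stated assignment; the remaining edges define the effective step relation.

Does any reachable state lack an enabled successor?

Answer: DEADLOCK at state 1

Working:
Reachable = {0,1,4}
  0: a→1  c→0  tau→4  [3 out]
  1: ∅  [STUCK]
  4: ∅  [STUCK]
Path to 1: a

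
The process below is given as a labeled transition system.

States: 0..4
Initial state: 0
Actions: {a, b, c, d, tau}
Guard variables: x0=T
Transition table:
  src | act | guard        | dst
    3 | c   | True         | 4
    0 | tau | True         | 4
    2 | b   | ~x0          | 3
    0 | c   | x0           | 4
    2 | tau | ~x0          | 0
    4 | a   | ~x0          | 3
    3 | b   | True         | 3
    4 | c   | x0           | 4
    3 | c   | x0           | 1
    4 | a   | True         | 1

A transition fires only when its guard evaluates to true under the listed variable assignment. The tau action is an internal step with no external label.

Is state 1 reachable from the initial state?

Answer: REACHABLE

Analysis:
7 transition(s) survive guard evaluation.
Layer 0: {0}
Layer 1: {4}  cumulative {0,4}
Layer 2: {1}  cumulative {0,1,4}
Reachable = {0,1,4}
witness 1: tau·a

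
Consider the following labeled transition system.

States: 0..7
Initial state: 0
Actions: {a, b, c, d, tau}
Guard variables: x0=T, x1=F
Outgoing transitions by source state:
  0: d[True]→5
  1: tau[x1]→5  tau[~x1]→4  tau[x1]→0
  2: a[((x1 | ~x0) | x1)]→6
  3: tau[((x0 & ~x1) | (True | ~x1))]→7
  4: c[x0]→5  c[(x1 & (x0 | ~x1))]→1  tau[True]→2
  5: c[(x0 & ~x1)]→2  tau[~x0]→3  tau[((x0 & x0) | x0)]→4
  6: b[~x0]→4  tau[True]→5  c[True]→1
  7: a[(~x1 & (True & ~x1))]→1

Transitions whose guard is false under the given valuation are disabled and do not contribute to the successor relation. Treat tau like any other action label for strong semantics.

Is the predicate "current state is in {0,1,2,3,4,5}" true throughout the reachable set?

Safe = {0,1,2,3,4,5}
R = {0,2,4,5}
  0: safe
  2: safe
  4: safe
  5: safe

Answer: INVARIANT HOLDS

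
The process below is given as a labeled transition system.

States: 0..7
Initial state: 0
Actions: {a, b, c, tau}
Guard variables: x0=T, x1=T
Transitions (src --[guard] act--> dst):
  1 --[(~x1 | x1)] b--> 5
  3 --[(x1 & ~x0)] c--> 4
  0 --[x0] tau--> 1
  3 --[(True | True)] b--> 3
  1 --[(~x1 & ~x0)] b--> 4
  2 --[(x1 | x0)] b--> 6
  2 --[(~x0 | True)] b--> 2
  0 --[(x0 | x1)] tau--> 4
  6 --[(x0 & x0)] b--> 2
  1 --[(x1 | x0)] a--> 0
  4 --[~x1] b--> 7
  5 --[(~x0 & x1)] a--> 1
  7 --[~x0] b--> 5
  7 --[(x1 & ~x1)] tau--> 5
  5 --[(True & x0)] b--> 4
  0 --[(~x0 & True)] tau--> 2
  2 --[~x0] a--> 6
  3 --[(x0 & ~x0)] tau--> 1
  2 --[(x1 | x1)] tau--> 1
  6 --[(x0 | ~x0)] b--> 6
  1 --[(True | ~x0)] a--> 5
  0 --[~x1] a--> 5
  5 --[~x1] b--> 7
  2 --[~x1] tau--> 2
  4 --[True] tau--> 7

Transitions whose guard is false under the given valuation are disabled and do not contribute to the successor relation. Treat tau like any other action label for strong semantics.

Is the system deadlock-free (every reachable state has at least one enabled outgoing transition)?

Answer: DEADLOCK at state 7

Trace:
R = {0,1,4,5,7}
  0: tau→1  tau→4  [deg 2]
  1: a→0  a→5  b→5  [deg 3]
  4: tau→7  [deg 1]
  5: b→4  [deg 1]
  7: ∅  [STUCK]
witness 7: tau·tau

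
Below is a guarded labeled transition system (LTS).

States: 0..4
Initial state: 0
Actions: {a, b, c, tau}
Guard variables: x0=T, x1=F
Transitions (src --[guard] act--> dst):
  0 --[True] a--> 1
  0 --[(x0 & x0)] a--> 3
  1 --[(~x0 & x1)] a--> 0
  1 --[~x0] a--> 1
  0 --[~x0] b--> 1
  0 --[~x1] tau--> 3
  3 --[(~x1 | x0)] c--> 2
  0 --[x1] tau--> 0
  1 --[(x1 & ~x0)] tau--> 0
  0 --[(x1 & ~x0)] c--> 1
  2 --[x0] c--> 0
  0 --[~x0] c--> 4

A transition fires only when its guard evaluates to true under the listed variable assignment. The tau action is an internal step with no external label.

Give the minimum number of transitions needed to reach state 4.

Answer: UNREACHABLE

Trace:
Layered search for 4:
  Layer 0: {0}
  Layer 1: {1,3}
  Layer 2: {2}
4 never appears.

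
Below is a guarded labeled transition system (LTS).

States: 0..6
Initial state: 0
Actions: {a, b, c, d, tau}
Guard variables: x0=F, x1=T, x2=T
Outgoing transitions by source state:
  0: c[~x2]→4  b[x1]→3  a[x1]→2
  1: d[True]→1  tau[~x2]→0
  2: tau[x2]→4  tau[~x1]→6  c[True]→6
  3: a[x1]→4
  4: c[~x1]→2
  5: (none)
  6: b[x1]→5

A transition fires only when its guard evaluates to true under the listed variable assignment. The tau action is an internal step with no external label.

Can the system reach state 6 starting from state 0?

Answer: REACHABLE

Trace:
Guard filter leaves 7 enabled edge(s).
L0 = {0}
L1 = {2,3}  now seen {0,2,3}
L2 = {4,6}  now seen {0,2,3,4,6}
L3 = {5}  now seen {0,2,3,4,5,6}
R = {0,2,3,4,5,6}
witness 6: a·c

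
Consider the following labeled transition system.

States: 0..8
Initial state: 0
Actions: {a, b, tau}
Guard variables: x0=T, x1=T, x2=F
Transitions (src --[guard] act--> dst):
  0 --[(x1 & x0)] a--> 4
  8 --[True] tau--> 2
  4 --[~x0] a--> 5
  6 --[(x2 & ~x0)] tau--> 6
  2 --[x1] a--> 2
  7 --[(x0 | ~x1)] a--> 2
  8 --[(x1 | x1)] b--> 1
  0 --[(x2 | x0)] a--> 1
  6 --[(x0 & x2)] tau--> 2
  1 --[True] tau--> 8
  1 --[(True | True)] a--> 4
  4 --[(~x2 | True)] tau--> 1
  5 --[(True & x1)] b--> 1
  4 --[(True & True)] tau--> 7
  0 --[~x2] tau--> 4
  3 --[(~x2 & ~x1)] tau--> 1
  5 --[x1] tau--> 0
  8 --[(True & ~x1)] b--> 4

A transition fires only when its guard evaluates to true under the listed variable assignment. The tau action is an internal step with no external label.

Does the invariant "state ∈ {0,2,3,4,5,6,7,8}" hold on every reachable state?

Answer: INVARIANT VIOLATED at state 1

Analysis:
Safe = {0,2,3,4,5,6,7,8}
R = {0,1,2,4,7,8}
  0: ✓
  1: ✗ unsafe
  2: ✓
  4: ✓
  7: ✓
  8: ✓
reach 1 via a — violates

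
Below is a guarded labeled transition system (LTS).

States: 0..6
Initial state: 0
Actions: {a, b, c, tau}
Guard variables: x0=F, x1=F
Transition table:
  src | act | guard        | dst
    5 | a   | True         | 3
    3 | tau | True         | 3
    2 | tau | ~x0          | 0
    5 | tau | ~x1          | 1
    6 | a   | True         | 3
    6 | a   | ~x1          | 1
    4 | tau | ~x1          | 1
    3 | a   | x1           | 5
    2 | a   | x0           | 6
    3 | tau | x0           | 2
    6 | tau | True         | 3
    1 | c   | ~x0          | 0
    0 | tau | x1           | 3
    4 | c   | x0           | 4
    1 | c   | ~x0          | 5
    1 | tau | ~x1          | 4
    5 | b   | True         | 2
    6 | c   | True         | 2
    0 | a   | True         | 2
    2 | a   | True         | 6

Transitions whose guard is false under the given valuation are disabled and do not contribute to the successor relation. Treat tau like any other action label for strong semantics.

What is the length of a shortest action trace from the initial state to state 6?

Answer: 2

Trace:
Layered search for 6:
  Layer 0: {0}
  Layer 1: {2}
  Layer 2: {6}
depth(6)=2, e.g. a·a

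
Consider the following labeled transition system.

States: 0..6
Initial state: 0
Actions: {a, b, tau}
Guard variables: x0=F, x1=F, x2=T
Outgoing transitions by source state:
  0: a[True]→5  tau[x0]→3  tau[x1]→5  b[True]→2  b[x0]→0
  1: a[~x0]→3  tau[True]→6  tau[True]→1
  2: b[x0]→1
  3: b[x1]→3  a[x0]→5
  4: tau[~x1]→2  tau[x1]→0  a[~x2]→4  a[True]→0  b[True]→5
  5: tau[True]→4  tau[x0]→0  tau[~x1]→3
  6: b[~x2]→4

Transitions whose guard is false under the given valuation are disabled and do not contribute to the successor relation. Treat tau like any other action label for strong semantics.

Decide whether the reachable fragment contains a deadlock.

Reach set: {0,2,3,4,5}
  0: a→5  b→2  [2 exit(s)]
  2: ∅  [deadlock]
  3: ∅  [deadlock]
  4: a→0  b→5  tau→2  [3 exit(s)]
  5: tau→3  tau→4  [2 exit(s)]
Path to 2: b

Answer: DEADLOCK at state 2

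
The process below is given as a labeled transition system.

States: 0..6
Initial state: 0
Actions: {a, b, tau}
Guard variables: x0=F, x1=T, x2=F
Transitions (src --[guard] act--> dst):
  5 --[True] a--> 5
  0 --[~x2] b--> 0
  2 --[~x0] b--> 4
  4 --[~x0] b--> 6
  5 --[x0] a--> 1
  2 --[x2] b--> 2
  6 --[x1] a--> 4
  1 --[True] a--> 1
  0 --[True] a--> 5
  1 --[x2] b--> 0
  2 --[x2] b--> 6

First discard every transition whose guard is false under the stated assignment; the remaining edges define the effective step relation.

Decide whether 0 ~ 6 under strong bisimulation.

Answer: NOT BISIMILAR

Trace:
Bisimulation quotient by refinement:
  π0 = {{0,1,2,3,4,5,6}}
  π1 = {{0},{1,5,6},{2,4},{3}}
  π2 = {{0},{1,5},{2},{3},{4},{6}}
6 equivalence class(es) (converged in 3)
class of 0: {0}; class of 6: {6}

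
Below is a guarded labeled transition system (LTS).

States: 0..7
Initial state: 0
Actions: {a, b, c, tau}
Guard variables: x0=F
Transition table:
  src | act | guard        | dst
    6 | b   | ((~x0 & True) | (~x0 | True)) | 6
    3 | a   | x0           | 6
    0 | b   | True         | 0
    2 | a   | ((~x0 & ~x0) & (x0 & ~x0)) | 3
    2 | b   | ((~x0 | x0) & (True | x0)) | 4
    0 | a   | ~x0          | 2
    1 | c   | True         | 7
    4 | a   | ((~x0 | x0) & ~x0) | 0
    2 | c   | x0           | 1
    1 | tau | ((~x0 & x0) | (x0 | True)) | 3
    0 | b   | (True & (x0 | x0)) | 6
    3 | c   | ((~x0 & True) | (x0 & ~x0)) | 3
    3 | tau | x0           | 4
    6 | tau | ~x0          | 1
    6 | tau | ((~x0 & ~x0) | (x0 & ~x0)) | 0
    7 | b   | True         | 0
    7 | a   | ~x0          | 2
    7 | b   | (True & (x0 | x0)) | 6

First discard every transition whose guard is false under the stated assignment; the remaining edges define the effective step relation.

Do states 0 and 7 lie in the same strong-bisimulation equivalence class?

Bisimulation quotient by refinement:
  P[0] = {{0,1,2,3,4,5,6,7}}
  P[1] = {{0,7},{1},{2},{3},{4},{5},{6}}
stable after 2 split(s): 7 block(s)
0∈{0,7}, 7∈{0,7}

Answer: BISIMILAR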